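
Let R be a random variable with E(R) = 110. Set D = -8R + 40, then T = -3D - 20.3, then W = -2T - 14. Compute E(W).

E(W) = -5013.4

E(D) = (-8)·110 + 40 = -840.
E(T) = (-3)·(-840) + (-20.3) = 2499.7.
E(W) = (-2)·2499.7 + (-14) = -5013.4.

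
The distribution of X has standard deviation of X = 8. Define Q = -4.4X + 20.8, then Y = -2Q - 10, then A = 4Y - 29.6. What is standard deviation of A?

standard deviation of A = 281.6

standard deviation of Q = |-4.4|·8 = 35.2.
standard deviation of Y = |-2|·35.2 = 70.4.
standard deviation of A = |4|·70.4 = 281.6.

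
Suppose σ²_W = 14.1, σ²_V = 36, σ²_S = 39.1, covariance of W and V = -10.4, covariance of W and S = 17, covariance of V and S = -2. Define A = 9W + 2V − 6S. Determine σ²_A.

σ²_A = 531.3

σ²_A = a²·σ²_W + b²·σ²_V + c²·σ²_S + 2ab·covariance of W and V + 2ac·covariance of W and S + 2bc·covariance of V and S, with a = 9, b = 2, c = -6.
= 1142.1 + 144 + 1407.6 + (-374.4) + (-1836) + 48
= 531.3.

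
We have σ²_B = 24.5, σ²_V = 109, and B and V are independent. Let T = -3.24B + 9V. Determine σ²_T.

σ²_T = 9086.1912

σ²_T = a²·σ²_B + b²·σ²_V + 2ab·covariance of B and V with a = -3.24, b = 9.
Independence gives covariance of B and V = 0.
= (-3.24)²·24.5 + 9²·109 + 2·(-3.24)·9·0
= 257.1912 + 8829 + 0 = 9086.1912.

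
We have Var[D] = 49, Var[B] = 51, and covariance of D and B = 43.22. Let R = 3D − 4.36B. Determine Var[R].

Var[R] = a²·Var[D] + b²·Var[B] + 2ab·covariance of D and B with a = 3, b = -4.36.
= 3²·49 + (-4.36)²·51 + 2·3·(-4.36)·43.22
= 441 + 969.4896 + (-1130.6352) = 279.8544.

Var[R] = 279.8544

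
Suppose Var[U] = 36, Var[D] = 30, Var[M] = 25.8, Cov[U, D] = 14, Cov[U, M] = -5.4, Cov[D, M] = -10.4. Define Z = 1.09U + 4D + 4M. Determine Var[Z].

Var[Z] = 677.7636

Var[Z] = a²·Var[U] + b²·Var[D] + c²·Var[M] + 2ab·Cov[U, D] + 2ac·Cov[U, M] + 2bc·Cov[D, M], with a = 1.09, b = 4, c = 4.
= 42.7716 + 480 + 412.8 + 122.08 + (-47.088) + (-332.8)
= 677.7636.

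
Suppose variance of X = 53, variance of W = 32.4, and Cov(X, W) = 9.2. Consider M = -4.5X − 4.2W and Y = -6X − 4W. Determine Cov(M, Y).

By bilinearity, Cov(M, Y) = ac·variance of X + bd·variance of W + (ad+bc)·Cov(X, W), with a=-4.5, b=-4.2, c=-6, d=-4.
ac·variance of X = (-4.5)·(-6)·53 = 1431
bd·variance of W = (-4.2)·(-4)·32.4 = 544.32
(ad+bc)·Cov(X, W) = (43.2)·9.2 = 397.44
Cov(M, Y) = 1431 + 544.32 + 397.44 = 2372.76.

Cov(M, Y) = 2372.76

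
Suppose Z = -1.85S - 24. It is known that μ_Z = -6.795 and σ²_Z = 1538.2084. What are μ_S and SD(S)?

μ_S = -9.3, SD(S) = 21.2

From Z = -1.85S - 24: μ_Z = a·μ_S + b, so μ_S = (μ_Z − b)/a = (-6.795 − (-24))/(-1.85) = -9.3.
SD(Z) = √1538.2084 = 39.22.
SD(Z) = |a|·SD(S), so SD(S) = 39.22/|-1.85| = 21.2.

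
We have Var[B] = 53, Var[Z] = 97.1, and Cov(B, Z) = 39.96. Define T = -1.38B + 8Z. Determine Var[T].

Var[T] = 5433.0164

Var[T] = a²·Var[B] + b²·Var[Z] + 2ab·Cov(B, Z) with a = -1.38, b = 8.
= (-1.38)²·53 + 8²·97.1 + 2·(-1.38)·8·39.96
= 100.9332 + 6214.4 + (-882.3168) = 5433.0164.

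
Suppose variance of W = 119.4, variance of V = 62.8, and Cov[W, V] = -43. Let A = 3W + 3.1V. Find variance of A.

variance of A = a²·variance of W + b²·variance of V + 2ab·Cov[W, V] with a = 3, b = 3.1.
= 3²·119.4 + 3.1²·62.8 + 2·3·3.1·(-43)
= 1074.6 + 603.508 + (-799.8) = 878.308.

variance of A = 878.308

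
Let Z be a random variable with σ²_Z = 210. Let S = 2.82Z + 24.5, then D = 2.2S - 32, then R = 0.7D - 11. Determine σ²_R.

σ²_S = 2.82²·210 = 1670.004.
σ²_D = 2.2²·1670.004 = 8082.81936.
σ²_R = 0.7²·8082.81936 = 3960.5814864.

σ²_R = 3960.5814864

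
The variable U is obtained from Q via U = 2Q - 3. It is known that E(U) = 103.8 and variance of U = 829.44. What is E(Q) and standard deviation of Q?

From U = 2Q - 3: E(U) = a·E(Q) + b, so E(Q) = (E(U) − b)/a = (103.8 − (-3))/2 = 53.4.
standard deviation of U = √829.44 = 28.8.
standard deviation of U = |a|·standard deviation of Q, so standard deviation of Q = 28.8/|2| = 14.4.

E(Q) = 53.4, standard deviation of Q = 14.4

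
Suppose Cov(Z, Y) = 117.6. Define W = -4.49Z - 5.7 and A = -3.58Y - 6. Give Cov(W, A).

Cov(W, A) = 1890.32592

Cov(W, A) = a·c·Cov(Z, Y) = (-4.49)·(-3.58)·117.6 = 1890.32592. Additive constants drop out.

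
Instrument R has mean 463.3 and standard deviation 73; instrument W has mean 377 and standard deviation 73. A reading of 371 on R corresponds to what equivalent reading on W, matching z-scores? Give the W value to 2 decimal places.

z = (371 − 463.3)/73 ≈ -1.2644.
W = 377 + z·73 = 377 + (371 − 463.3)·73/73 = 284.70.

W = 284.70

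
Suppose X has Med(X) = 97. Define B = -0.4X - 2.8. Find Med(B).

A linear map preserves order up to sign, so Med(B) = a·Med(X) + b = (-0.4)·97 + (-2.8) = -41.6.

Med(B) = -41.6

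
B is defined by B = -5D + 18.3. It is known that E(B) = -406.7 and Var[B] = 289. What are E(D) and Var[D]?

From B = -5D + 18.3: E(B) = a·E(D) + b, so E(D) = (E(B) − b)/a = (-406.7 − 18.3)/(-5) = 85.
Var[B] = a²·Var[D], so Var[D] = 289/(-5)² = 11.56.

E(D) = 85, Var[D] = 11.56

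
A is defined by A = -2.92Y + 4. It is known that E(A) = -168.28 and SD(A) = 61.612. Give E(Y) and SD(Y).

From A = -2.92Y + 4: E(A) = a·E(Y) + b, so E(Y) = (E(A) − b)/a = (-168.28 − 4)/(-2.92) = 59.
SD(A) = |a|·SD(Y), so SD(Y) = 61.612/|-2.92| = 21.1.

E(Y) = 59, SD(Y) = 21.1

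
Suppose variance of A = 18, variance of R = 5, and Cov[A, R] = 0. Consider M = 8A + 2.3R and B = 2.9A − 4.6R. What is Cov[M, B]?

By bilinearity, Cov[M, B] = ac·variance of A + bd·variance of R + (ad+bc)·Cov[A, R], with a=8, b=2.3, c=2.9, d=-4.6.
ac·variance of A = 8·2.9·18 = 417.6
bd·variance of R = 2.3·(-4.6)·5 = -52.9
(ad+bc)·Cov[A, R] = (-30.13)·0 = 0
Cov[M, B] = 417.6 + (-52.9) + 0 = 364.7.

Cov[M, B] = 364.7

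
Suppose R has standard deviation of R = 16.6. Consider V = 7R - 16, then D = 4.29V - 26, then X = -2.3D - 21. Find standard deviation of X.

standard deviation of X = 1146.5454

standard deviation of V = |7|·16.6 = 116.2.
standard deviation of D = |4.29|·116.2 = 498.498.
standard deviation of X = |-2.3|·498.498 = 1146.5454.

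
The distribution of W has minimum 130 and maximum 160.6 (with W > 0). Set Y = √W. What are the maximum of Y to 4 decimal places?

max(Y) = 12.6728

√W is increasing on this domain, so max(Y) comes from max(W) = 160.6: max(Y) = √(160.6) ≈ 12.6728.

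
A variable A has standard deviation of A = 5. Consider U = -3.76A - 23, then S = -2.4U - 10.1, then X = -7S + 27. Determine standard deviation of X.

standard deviation of X = 315.84

standard deviation of U = |-3.76|·5 = 18.8.
standard deviation of S = |-2.4|·18.8 = 45.12.
standard deviation of X = |-7|·45.12 = 315.84.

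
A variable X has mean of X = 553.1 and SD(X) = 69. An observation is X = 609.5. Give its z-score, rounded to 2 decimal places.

z = (X − mean of X) / SD(X) = (609.5 − 553.1) / 69 ≈ 0.82.

z = 0.82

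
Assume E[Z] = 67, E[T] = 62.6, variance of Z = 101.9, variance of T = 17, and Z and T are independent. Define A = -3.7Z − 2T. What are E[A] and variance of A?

E[A] = (-3.7)·E[Z] + (-2)·E[T] = (-3.7)·67 + (-2)·62.6 = -373.1.
variance of A = a²·variance of Z + b²·variance of T + 2ab·covariance of Z and T with a = -3.7, b = -2.
Independence gives covariance of Z and T = 0.
= (-3.7)²·101.9 + (-2)²·17 + 2·(-3.7)·(-2)·0
= 1395.011 + 68 + 0 = 1463.011.

E[A] = -373.1, variance of A = 1463.011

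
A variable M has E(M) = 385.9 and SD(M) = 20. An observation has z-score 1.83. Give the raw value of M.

M = E(M) + z·SD(M) = 385.9 + 1.83·20 = 422.5.

M = 422.5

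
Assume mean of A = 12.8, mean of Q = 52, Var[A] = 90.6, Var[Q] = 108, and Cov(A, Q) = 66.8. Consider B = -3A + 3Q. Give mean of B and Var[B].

mean of B = 117.6, Var[B] = 585

mean of B = (-3)·mean of A + 3·mean of Q = (-3)·12.8 + 3·52 = 117.6.
Var[B] = a²·Var[A] + b²·Var[Q] + 2ab·Cov(A, Q) with a = -3, b = 3.
= (-3)²·90.6 + 3²·108 + 2·(-3)·3·66.8
= 815.4 + 972 + (-1202.4) = 585.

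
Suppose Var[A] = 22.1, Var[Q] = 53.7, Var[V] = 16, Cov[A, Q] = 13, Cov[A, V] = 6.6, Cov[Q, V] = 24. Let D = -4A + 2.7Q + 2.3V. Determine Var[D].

Var[D] = a²·Var[A] + b²·Var[Q] + c²·Var[V] + 2ab·Cov[A, Q] + 2ac·Cov[A, V] + 2bc·Cov[Q, V], with a = -4, b = 2.7, c = 2.3.
= 353.6 + 391.473 + 84.64 + (-280.8) + (-121.44) + 298.08
= 725.553.

Var[D] = 725.553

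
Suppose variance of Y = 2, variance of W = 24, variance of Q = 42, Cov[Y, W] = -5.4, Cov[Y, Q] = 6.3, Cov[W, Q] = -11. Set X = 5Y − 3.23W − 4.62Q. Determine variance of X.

variance of X = a²·variance of Y + b²·variance of W + c²·variance of Q + 2ab·Cov[Y, W] + 2ac·Cov[Y, Q] + 2bc·Cov[W, Q], with a = 5, b = -3.23, c = -4.62.
= 50 + 250.3896 + 896.4648 + 174.42 + (-291.06) + (-328.2972)
= 751.9172.

variance of X = 751.9172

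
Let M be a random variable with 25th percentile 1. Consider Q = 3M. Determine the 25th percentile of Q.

Since a = 3 > 0 the transformation is increasing, so the 25th percentile of Q = a·(P_{25} of M) + b = 3·1 = 3.

25th percentile of Q = 3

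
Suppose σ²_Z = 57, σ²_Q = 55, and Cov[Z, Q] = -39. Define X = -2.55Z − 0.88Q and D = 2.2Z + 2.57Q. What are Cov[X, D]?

Cov[X, D] = -113.0675

By bilinearity, Cov[X, D] = ac·σ²_Z + bd·σ²_Q + (ad+bc)·Cov[Z, Q], with a=-2.55, b=-0.88, c=2.2, d=2.57.
ac·σ²_Z = (-2.55)·2.2·57 = -319.77
bd·σ²_Q = (-0.88)·2.57·55 = -124.388
(ad+bc)·Cov[Z, Q] = (-8.4895)·(-39) = 331.0905
Cov[X, D] = -319.77 + (-124.388) + 331.0905 = -113.0675.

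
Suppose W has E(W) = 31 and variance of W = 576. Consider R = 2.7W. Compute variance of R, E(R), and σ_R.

R = 2.7W is linear with a = 2.7, b = 0.
variance of R = a²·variance of W = 2.7²·576 = 4199.04.
E(R) = a·E(W) + b = 2.7·31 = 83.7.
σ_W = √576 = 24.
σ_R = |a|·σ_W = |2.7|·24 = 64.8.

variance of R = 4199.04, E(R) = 83.7, σ_R = 64.8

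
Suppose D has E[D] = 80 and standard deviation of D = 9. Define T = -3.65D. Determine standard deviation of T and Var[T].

standard deviation of T = 32.85, Var[T] = 1079.1225

T = -3.65D is linear with a = -3.65, b = 0.
standard deviation of T = |a|·standard deviation of D = |-3.65|·9 = 32.85.
Var[D] = 9² = 81.
Var[T] = a²·Var[D] = (-3.65)²·81 = 1079.1225.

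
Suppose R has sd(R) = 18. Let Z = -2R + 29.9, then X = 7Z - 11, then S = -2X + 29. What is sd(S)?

sd(Z) = |-2|·18 = 36.
sd(X) = |7|·36 = 252.
sd(S) = |-2|·252 = 504.

sd(S) = 504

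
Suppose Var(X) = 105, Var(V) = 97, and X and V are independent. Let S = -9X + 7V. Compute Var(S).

Var(S) = a²·Var(X) + b²·Var(V) + 2ab·Cov[X, V] with a = -9, b = 7.
Independence gives Cov[X, V] = 0.
= (-9)²·105 + 7²·97 + 2·(-9)·7·0
= 8505 + 4753 + 0 = 13258.

Var(S) = 13258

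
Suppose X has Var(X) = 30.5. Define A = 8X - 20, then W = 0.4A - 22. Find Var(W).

Var(W) = 312.32

Var(A) = 8²·30.5 = 1952.
Var(W) = 0.4²·1952 = 312.32.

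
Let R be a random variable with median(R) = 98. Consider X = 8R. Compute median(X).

A linear map preserves order up to sign, so median(X) = a·median(R) + b = 8·98 = 784.

median(X) = 784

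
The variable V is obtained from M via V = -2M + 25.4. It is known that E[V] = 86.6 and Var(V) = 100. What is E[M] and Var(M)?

E[M] = -30.6, Var(M) = 25

From V = -2M + 25.4: E[V] = a·E[M] + b, so E[M] = (E[V] − b)/a = (86.6 − 25.4)/(-2) = -30.6.
Var(V) = a²·Var(M), so Var(M) = 100/(-2)² = 25.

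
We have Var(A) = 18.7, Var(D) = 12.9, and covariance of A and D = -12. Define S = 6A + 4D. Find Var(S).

Var(S) = a²·Var(A) + b²·Var(D) + 2ab·covariance of A and D with a = 6, b = 4.
= 6²·18.7 + 4²·12.9 + 2·6·4·(-12)
= 673.2 + 206.4 + (-576) = 303.6.

Var(S) = 303.6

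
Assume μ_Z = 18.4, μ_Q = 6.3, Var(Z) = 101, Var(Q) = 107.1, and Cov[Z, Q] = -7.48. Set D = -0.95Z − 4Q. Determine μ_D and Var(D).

μ_D = (-0.95)·μ_Z + (-4)·μ_Q = (-0.95)·18.4 + (-4)·6.3 = -42.68.
Var(D) = a²·Var(Z) + b²·Var(Q) + 2ab·Cov[Z, Q] with a = -0.95, b = -4.
= (-0.95)²·101 + (-4)²·107.1 + 2·(-0.95)·(-4)·(-7.48)
= 91.1525 + 1713.6 + (-56.848) = 1747.9045.

μ_D = -42.68, Var(D) = 1747.9045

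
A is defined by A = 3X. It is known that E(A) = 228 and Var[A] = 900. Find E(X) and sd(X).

From A = 3X: E(A) = a·E(X) + b, so E(X) = (E(A) − b)/a = (228 − 0)/3 = 76.
sd(A) = √900 = 30.
sd(A) = |a|·sd(X), so sd(X) = 30/|3| = 10.

E(X) = 76, sd(X) = 10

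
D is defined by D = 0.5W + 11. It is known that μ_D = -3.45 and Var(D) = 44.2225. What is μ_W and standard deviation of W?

From D = 0.5W + 11: μ_D = a·μ_W + b, so μ_W = (μ_D − b)/a = (-3.45 − 11)/0.5 = -28.9.
standard deviation of D = √44.2225 = 6.65.
standard deviation of D = |a|·standard deviation of W, so standard deviation of W = 6.65/|0.5| = 13.3.

μ_W = -28.9, standard deviation of W = 13.3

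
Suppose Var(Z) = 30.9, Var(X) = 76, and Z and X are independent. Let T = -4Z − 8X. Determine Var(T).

Var(T) = 5358.4

Var(T) = a²·Var(Z) + b²·Var(X) + 2ab·Cov(Z, X) with a = -4, b = -8.
Independence gives Cov(Z, X) = 0.
= (-4)²·30.9 + (-8)²·76 + 2·(-4)·(-8)·0
= 494.4 + 4864 + 0 = 5358.4.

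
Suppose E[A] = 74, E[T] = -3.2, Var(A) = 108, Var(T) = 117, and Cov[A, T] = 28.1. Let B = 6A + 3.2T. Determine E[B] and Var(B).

E[B] = 6·E[A] + 3.2·E[T] = 6·74 + 3.2·(-3.2) = 433.76.
Var(B) = a²·Var(A) + b²·Var(T) + 2ab·Cov[A, T] with a = 6, b = 3.2.
= 6²·108 + 3.2²·117 + 2·6·3.2·28.1
= 3888 + 1198.08 + 1079.04 = 6165.12.

E[B] = 433.76, Var(B) = 6165.12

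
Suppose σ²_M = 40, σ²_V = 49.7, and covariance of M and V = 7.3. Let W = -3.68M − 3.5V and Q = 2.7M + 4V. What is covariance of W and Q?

covariance of W and Q = -1269.681

By bilinearity, covariance of W and Q = ac·σ²_M + bd·σ²_V + (ad+bc)·covariance of M and V, with a=-3.68, b=-3.5, c=2.7, d=4.
ac·σ²_M = (-3.68)·2.7·40 = -397.44
bd·σ²_V = (-3.5)·4·49.7 = -695.8
(ad+bc)·covariance of M and V = (-24.17)·7.3 = -176.441
covariance of W and Q = -397.44 + (-695.8) + (-176.441) = -1269.681.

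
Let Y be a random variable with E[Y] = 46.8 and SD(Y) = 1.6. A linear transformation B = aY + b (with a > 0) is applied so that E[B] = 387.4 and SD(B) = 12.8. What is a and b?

a = 8, b = 13

SD(B) = a·SD(Y) (a > 0), so a = 12.8/1.6 = 8.
E[B] = a·E[Y] + b, so b = 387.4 − 8·46.8 = 13.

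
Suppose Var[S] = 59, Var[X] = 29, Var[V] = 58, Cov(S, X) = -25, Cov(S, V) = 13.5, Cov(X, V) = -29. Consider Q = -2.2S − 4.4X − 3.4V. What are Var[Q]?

Var[Q] = 367.76

Var[Q] = a²·Var[S] + b²·Var[X] + c²·Var[V] + 2ab·Cov(S, X) + 2ac·Cov(S, V) + 2bc·Cov(X, V), with a = -2.2, b = -4.4, c = -3.4.
= 285.56 + 561.44 + 670.48 + (-484) + 201.96 + (-867.68)
= 367.76.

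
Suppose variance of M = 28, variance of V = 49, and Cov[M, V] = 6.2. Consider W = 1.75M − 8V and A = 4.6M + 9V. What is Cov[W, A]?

By bilinearity, Cov[W, A] = ac·variance of M + bd·variance of V + (ad+bc)·Cov[M, V], with a=1.75, b=-8, c=4.6, d=9.
ac·variance of M = 1.75·4.6·28 = 225.4
bd·variance of V = (-8)·9·49 = -3528
(ad+bc)·Cov[M, V] = (-21.05)·6.2 = -130.51
Cov[W, A] = 225.4 + (-3528) + (-130.51) = -3433.11.

Cov[W, A] = -3433.11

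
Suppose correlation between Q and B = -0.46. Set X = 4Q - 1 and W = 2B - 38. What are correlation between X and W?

correlation between X and W = -0.46

Linear rescalings preserve correlation up to sign; here the slopes 4 and 2 have the same sign, so correlation between X and W = correlation between Q and B = -0.46.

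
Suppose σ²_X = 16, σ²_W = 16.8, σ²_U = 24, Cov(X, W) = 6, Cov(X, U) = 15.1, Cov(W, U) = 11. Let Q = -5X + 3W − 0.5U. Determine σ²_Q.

σ²_Q = 419.7

σ²_Q = a²·σ²_X + b²·σ²_W + c²·σ²_U + 2ab·Cov(X, W) + 2ac·Cov(X, U) + 2bc·Cov(W, U), with a = -5, b = 3, c = -0.5.
= 400 + 151.2 + 6 + (-180) + 75.5 + (-33)
= 419.7.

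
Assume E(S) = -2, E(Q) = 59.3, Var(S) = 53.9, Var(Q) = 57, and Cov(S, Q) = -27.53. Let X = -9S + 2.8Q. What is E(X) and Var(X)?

E(X) = (-9)·E(S) + 2.8·E(Q) = (-9)·(-2) + 2.8·59.3 = 184.04.
Var(X) = a²·Var(S) + b²·Var(Q) + 2ab·Cov(S, Q) with a = -9, b = 2.8.
= (-9)²·53.9 + 2.8²·57 + 2·(-9)·2.8·(-27.53)
= 4365.9 + 446.88 + 1387.512 = 6200.292.

E(X) = 184.04, Var(X) = 6200.292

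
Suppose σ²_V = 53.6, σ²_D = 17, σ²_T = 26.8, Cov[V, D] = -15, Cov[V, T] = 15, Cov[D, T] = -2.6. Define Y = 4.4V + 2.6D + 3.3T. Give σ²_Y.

σ²_Y = 1492.252

σ²_Y = a²·σ²_V + b²·σ²_D + c²·σ²_T + 2ab·Cov[V, D] + 2ac·Cov[V, T] + 2bc·Cov[D, T], with a = 4.4, b = 2.6, c = 3.3.
= 1037.696 + 114.92 + 291.852 + (-343.2) + 435.6 + (-44.616)
= 1492.252.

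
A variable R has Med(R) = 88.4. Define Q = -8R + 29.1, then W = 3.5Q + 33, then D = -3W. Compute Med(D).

Med(D) = 7021.05

Med(Q) = (-8)·88.4 + 29.1 = -678.1.
Med(W) = 3.5·(-678.1) + 33 = -2340.35.
Med(D) = (-3)·(-2340.35) = 7021.05.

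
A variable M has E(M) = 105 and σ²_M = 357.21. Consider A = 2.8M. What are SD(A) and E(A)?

A = 2.8M is linear with a = 2.8, b = 0.
SD(M) = √357.21 = 18.9.
SD(A) = |a|·SD(M) = |2.8|·18.9 = 52.92.
E(A) = a·E(M) + b = 2.8·105 = 294.

SD(A) = 52.92, E(A) = 294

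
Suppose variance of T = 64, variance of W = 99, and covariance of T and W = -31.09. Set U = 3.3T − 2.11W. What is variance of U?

variance of U = 1570.67724

variance of U = a²·variance of T + b²·variance of W + 2ab·covariance of T and W with a = 3.3, b = -2.11.
= 3.3²·64 + (-2.11)²·99 + 2·3.3·(-2.11)·(-31.09)
= 696.96 + 440.7579 + 432.95934 = 1570.67724.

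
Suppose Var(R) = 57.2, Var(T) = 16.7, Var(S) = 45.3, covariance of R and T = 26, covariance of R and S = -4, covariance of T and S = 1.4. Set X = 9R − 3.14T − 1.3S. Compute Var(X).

Var(X) = 3509.92192

Var(X) = a²·Var(R) + b²·Var(T) + c²·Var(S) + 2ab·covariance of R and T + 2ac·covariance of R and S + 2bc·covariance of T and S, with a = 9, b = -3.14, c = -1.3.
= 4633.2 + 164.65532 + 76.557 + (-1469.52) + 93.6 + 11.4296
= 3509.92192.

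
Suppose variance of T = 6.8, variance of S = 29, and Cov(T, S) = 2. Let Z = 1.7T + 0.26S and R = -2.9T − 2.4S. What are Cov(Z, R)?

By bilinearity, Cov(Z, R) = ac·variance of T + bd·variance of S + (ad+bc)·Cov(T, S), with a=1.7, b=0.26, c=-2.9, d=-2.4.
ac·variance of T = 1.7·(-2.9)·6.8 = -33.524
bd·variance of S = 0.26·(-2.4)·29 = -18.096
(ad+bc)·Cov(T, S) = (-4.834)·2 = -9.668
Cov(Z, R) = -33.524 + (-18.096) + (-9.668) = -61.288.

Cov(Z, R) = -61.288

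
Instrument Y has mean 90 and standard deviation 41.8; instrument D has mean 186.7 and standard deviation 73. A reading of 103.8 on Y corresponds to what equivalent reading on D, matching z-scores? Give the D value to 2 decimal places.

z = (103.8 − 90)/41.8 ≈ 0.3301.
D = 186.7 + z·73 = 186.7 + (103.8 − 90)·73/41.8 ≈ 210.80.

D = 210.80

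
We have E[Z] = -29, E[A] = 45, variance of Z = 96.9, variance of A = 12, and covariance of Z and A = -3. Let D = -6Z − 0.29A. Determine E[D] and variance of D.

E[D] = (-6)·E[Z] + (-0.29)·E[A] = (-6)·(-29) + (-0.29)·45 = 160.95.
variance of D = a²·variance of Z + b²·variance of A + 2ab·covariance of Z and A with a = -6, b = -0.29.
= (-6)²·96.9 + (-0.29)²·12 + 2·(-6)·(-0.29)·(-3)
= 3488.4 + 1.0092 + (-10.44) = 3478.9692.

E[D] = 160.95, variance of D = 3478.9692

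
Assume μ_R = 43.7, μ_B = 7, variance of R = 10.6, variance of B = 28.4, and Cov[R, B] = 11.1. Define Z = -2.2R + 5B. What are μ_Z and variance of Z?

μ_Z = -61.14, variance of Z = 517.104

μ_Z = (-2.2)·μ_R + 5·μ_B = (-2.2)·43.7 + 5·7 = -61.14.
variance of Z = a²·variance of R + b²·variance of B + 2ab·Cov[R, B] with a = -2.2, b = 5.
= (-2.2)²·10.6 + 5²·28.4 + 2·(-2.2)·5·11.1
= 51.304 + 710 + (-244.2) = 517.104.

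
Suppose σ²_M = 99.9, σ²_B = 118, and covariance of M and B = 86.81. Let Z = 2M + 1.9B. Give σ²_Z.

σ²_Z = 1485.336

σ²_Z = a²·σ²_M + b²·σ²_B + 2ab·covariance of M and B with a = 2, b = 1.9.
= 2²·99.9 + 1.9²·118 + 2·2·1.9·86.81
= 399.6 + 425.98 + 659.756 = 1485.336.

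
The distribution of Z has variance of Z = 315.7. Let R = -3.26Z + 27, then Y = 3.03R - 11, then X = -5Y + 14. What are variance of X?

variance of X = 770078.5874397

variance of R = (-3.26)²·315.7 = 3355.13332.
variance of Y = 3.03²·3355.13332 = 30803.143497588.
variance of X = (-5)²·30803.143497588 = 770078.5874397.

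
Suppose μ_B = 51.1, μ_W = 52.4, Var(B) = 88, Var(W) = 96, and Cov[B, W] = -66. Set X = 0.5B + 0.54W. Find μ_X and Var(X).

μ_X = 53.846, Var(X) = 14.3536

μ_X = 0.5·μ_B + 0.54·μ_W = 0.5·51.1 + 0.54·52.4 = 53.846.
Var(X) = a²·Var(B) + b²·Var(W) + 2ab·Cov[B, W] with a = 0.5, b = 0.54.
= 0.5²·88 + 0.54²·96 + 2·0.5·0.54·(-66)
= 22 + 27.9936 + (-35.64) = 14.3536.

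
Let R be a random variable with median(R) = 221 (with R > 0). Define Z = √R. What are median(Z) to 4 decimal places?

√R is monotone on this domain, so median(Z) = √(221) ≈ 14.8661.

median(Z) = 14.8661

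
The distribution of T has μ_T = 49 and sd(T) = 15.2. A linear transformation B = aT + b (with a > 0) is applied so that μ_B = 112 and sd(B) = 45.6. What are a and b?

a = 3, b = -35

sd(B) = a·sd(T) (a > 0), so a = 45.6/15.2 = 3.
μ_B = a·μ_T + b, so b = 112 − 3·49 = -35.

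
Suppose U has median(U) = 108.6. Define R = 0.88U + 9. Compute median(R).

median(R) = 104.568

A linear map preserves order up to sign, so median(R) = a·median(U) + b = 0.88·108.6 + 9 = 104.568.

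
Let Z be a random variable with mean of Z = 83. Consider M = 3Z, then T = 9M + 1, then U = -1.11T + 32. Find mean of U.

mean of M = 3·83 = 249.
mean of T = 9·249 + 1 = 2242.
mean of U = (-1.11)·2242 + 32 = -2456.62.

mean of U = -2456.62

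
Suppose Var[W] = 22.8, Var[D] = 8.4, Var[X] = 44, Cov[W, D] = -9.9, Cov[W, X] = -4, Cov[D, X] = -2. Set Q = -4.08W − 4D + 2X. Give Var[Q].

Var[Q] = 464.08192

Var[Q] = a²·Var[W] + b²·Var[D] + c²·Var[X] + 2ab·Cov[W, D] + 2ac·Cov[W, X] + 2bc·Cov[D, X], with a = -4.08, b = -4, c = 2.
= 379.53792 + 134.4 + 176 + (-323.136) + 65.28 + 32
= 464.08192.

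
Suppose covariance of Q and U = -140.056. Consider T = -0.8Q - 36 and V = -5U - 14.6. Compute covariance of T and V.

covariance of T and V = -560.224

covariance of T and V = a·c·covariance of Q and U = (-0.8)·(-5)·(-140.056) = -560.224. Additive constants drop out.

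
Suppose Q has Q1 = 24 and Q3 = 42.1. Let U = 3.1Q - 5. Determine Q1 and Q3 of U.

Q1(U) = 69.4, Q3(U) = 125.51

a = 3.1 > 0: Q1(U) = a·Q1(Q)+b = 69.4, Q3(U) = a·Q3(Q)+b = 125.51.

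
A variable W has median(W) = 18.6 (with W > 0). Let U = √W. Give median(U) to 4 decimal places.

median(U) = 4.3128

√W is monotone on this domain, so median(U) = √(18.6) ≈ 4.3128.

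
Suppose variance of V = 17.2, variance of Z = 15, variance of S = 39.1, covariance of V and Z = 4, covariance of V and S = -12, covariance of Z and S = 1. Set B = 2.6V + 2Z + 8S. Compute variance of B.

variance of B = 2253.072

variance of B = a²·variance of V + b²·variance of Z + c²·variance of S + 2ab·covariance of V and Z + 2ac·covariance of V and S + 2bc·covariance of Z and S, with a = 2.6, b = 2, c = 8.
= 116.272 + 60 + 2502.4 + 41.6 + (-499.2) + 32
= 2253.072.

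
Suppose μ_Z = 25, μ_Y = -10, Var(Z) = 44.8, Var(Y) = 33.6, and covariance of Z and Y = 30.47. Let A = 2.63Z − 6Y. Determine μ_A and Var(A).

μ_A = 125.75, Var(A) = 557.84392

μ_A = 2.63·μ_Z + (-6)·μ_Y = 2.63·25 + (-6)·(-10) = 125.75.
Var(A) = a²·Var(Z) + b²·Var(Y) + 2ab·covariance of Z and Y with a = 2.63, b = -6.
= 2.63²·44.8 + (-6)²·33.6 + 2·2.63·(-6)·30.47
= 309.87712 + 1209.6 + (-961.6332) = 557.84392.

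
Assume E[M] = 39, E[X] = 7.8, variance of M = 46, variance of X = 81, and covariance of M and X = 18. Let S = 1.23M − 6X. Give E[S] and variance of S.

E[S] = 1.17, variance of S = 2719.9134

E[S] = 1.23·E[M] + (-6)·E[X] = 1.23·39 + (-6)·7.8 = 1.17.
variance of S = a²·variance of M + b²·variance of X + 2ab·covariance of M and X with a = 1.23, b = -6.
= 1.23²·46 + (-6)²·81 + 2·1.23·(-6)·18
= 69.5934 + 2916 + (-265.68) = 2719.9134.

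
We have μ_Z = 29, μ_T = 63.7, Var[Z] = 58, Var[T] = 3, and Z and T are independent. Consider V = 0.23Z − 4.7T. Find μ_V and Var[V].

μ_V = 0.23·μ_Z + (-4.7)·μ_T = 0.23·29 + (-4.7)·63.7 = -292.72.
Var[V] = a²·Var[Z] + b²·Var[T] + 2ab·Cov[Z, T] with a = 0.23, b = -4.7.
Independence gives Cov[Z, T] = 0.
= 0.23²·58 + (-4.7)²·3 + 2·0.23·(-4.7)·0
= 3.0682 + 66.27 + 0 = 69.3382.

μ_V = -292.72, Var[V] = 69.3382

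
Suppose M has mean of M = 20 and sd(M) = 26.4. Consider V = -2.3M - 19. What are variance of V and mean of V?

V = -2.3M - 19 is linear with a = -2.3, b = -19.
variance of M = 26.4² = 696.96.
variance of V = a²·variance of M = (-2.3)²·696.96 = 3686.9184 (the additive constant -19 does not affect variance).
mean of V = a·mean of M + b = (-2.3)·20 + (-19) = -65.

variance of V = 3686.9184, mean of V = -65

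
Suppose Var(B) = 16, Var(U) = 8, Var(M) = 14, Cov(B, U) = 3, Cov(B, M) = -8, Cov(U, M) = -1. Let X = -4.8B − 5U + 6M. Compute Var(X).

Var(X) = a²·Var(B) + b²·Var(U) + c²·Var(M) + 2ab·Cov(B, U) + 2ac·Cov(B, M) + 2bc·Cov(U, M), with a = -4.8, b = -5, c = 6.
= 368.64 + 200 + 504 + 144 + 460.8 + 60
= 1737.44.

Var(X) = 1737.44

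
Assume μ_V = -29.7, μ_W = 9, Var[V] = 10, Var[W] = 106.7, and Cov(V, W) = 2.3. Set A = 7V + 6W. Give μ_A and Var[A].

μ_A = 7·μ_V + 6·μ_W = 7·(-29.7) + 6·9 = -153.9.
Var[A] = a²·Var[V] + b²·Var[W] + 2ab·Cov(V, W) with a = 7, b = 6.
= 7²·10 + 6²·106.7 + 2·7·6·2.3
= 490 + 3841.2 + 193.2 = 4524.4.

μ_A = -153.9, Var[A] = 4524.4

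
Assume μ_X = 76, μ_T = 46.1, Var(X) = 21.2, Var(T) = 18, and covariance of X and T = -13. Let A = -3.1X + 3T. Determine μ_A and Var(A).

μ_A = (-3.1)·μ_X + 3·μ_T = (-3.1)·76 + 3·46.1 = -97.3.
Var(A) = a²·Var(X) + b²·Var(T) + 2ab·covariance of X and T with a = -3.1, b = 3.
= (-3.1)²·21.2 + 3²·18 + 2·(-3.1)·3·(-13)
= 203.732 + 162 + 241.8 = 607.532.

μ_A = -97.3, Var(A) = 607.532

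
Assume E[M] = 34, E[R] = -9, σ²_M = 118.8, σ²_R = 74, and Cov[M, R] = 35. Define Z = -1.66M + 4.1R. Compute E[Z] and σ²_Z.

E[Z] = -93.34, σ²_Z = 1094.88528

E[Z] = (-1.66)·E[M] + 4.1·E[R] = (-1.66)·34 + 4.1·(-9) = -93.34.
σ²_Z = a²·σ²_M + b²·σ²_R + 2ab·Cov[M, R] with a = -1.66, b = 4.1.
= (-1.66)²·118.8 + 4.1²·74 + 2·(-1.66)·4.1·35
= 327.36528 + 1243.94 + (-476.42) = 1094.88528.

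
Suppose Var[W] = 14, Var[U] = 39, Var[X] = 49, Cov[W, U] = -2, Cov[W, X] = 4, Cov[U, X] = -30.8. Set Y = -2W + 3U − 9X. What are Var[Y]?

Var[Y] = 6207.2

Var[Y] = a²·Var[W] + b²·Var[U] + c²·Var[X] + 2ab·Cov[W, U] + 2ac·Cov[W, X] + 2bc·Cov[U, X], with a = -2, b = 3, c = -9.
= 56 + 351 + 3969 + 24 + 144 + 1663.2
= 6207.2.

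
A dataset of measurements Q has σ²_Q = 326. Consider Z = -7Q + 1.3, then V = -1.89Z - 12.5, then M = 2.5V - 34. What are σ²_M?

σ²_Z = (-7)²·326 = 15974.
σ²_V = (-1.89)²·15974 = 57060.7254.
σ²_M = 2.5²·57060.7254 = 356629.53375.

σ²_M = 356629.53375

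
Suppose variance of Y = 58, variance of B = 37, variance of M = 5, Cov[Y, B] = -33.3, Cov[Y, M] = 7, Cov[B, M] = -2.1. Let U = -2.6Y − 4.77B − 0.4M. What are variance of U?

variance of U = a²·variance of Y + b²·variance of B + c²·variance of M + 2ab·Cov[Y, B] + 2ac·Cov[Y, M] + 2bc·Cov[B, M], with a = -2.6, b = -4.77, c = -0.4.
= 392.08 + 841.8573 + 0.8 + (-825.9732) + 14.56 + (-8.0136)
= 415.3105.

variance of U = 415.3105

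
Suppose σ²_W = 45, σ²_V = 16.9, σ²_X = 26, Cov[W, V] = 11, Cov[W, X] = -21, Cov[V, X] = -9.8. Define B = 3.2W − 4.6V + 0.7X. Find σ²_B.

σ²_B = 476.336

σ²_B = a²·σ²_W + b²·σ²_V + c²·σ²_X + 2ab·Cov[W, V] + 2ac·Cov[W, X] + 2bc·Cov[V, X], with a = 3.2, b = -4.6, c = 0.7.
= 460.8 + 357.604 + 12.74 + (-323.84) + (-94.08) + 63.112
= 476.336.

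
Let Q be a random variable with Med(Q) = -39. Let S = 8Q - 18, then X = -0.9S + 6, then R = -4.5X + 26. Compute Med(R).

Med(R) = -1337.5

Med(S) = 8·(-39) + (-18) = -330.
Med(X) = (-0.9)·(-330) + 6 = 303.
Med(R) = (-4.5)·303 + 26 = -1337.5.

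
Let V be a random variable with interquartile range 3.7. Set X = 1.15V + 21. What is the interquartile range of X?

Under X = aV + b, IQR(X) = |a|·IQR(V) = |1.15|·3.7 = 4.255 (shifts cancel; spread scales by |a|).

IQR(X) = 4.255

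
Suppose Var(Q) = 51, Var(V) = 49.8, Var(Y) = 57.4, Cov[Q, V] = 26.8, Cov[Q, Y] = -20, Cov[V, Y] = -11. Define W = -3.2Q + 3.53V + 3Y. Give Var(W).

Var(W) = a²·Var(Q) + b²·Var(V) + c²·Var(Y) + 2ab·Cov[Q, V] + 2ac·Cov[Q, Y] + 2bc·Cov[V, Y], with a = -3.2, b = 3.53, c = 3.
= 522.24 + 620.55282 + 516.6 + (-605.4656) + 384 + (-232.98)
= 1204.94722.

Var(W) = 1204.94722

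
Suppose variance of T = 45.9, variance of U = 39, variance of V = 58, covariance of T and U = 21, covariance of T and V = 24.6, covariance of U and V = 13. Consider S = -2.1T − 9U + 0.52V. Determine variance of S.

variance of S = a²·variance of T + b²·variance of U + c²·variance of V + 2ab·covariance of T and U + 2ac·covariance of T and V + 2bc·covariance of U and V, with a = -2.1, b = -9, c = 0.52.
= 202.419 + 3159 + 15.6832 + 793.8 + (-53.7264) + (-121.68)
= 3995.4958.

variance of S = 3995.4958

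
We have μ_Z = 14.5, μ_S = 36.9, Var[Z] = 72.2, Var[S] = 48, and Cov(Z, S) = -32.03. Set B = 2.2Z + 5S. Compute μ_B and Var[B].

μ_B = 216.4, Var[B] = 844.788

μ_B = 2.2·μ_Z + 5·μ_S = 2.2·14.5 + 5·36.9 = 216.4.
Var[B] = a²·Var[Z] + b²·Var[S] + 2ab·Cov(Z, S) with a = 2.2, b = 5.
= 2.2²·72.2 + 5²·48 + 2·2.2·5·(-32.03)
= 349.448 + 1200 + (-704.66) = 844.788.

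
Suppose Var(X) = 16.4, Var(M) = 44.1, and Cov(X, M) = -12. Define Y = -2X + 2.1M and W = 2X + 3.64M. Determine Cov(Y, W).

By bilinearity, Cov(Y, W) = ac·Var(X) + bd·Var(M) + (ad+bc)·Cov(X, M), with a=-2, b=2.1, c=2, d=3.64.
ac·Var(X) = (-2)·2·16.4 = -65.6
bd·Var(M) = 2.1·3.64·44.1 = 337.1004
(ad+bc)·Cov(X, M) = (-3.08)·(-12) = 36.96
Cov(Y, W) = -65.6 + 337.1004 + 36.96 = 308.4604.

Cov(Y, W) = 308.4604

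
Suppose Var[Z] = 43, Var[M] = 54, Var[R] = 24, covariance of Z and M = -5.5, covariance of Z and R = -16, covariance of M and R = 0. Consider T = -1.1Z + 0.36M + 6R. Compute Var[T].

Var[T] = 1138.5844

Var[T] = a²·Var[Z] + b²·Var[M] + c²·Var[R] + 2ab·covariance of Z and M + 2ac·covariance of Z and R + 2bc·covariance of M and R, with a = -1.1, b = 0.36, c = 6.
= 52.03 + 6.9984 + 864 + 4.356 + 211.2 + 0
= 1138.5844.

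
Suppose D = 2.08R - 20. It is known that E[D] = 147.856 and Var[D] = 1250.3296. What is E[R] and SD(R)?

E[R] = 80.7, SD(R) = 17

From D = 2.08R - 20: E[D] = a·E[R] + b, so E[R] = (E[D] − b)/a = (147.856 − (-20))/2.08 = 80.7.
SD(D) = √1250.3296 = 35.36.
SD(D) = |a|·SD(R), so SD(R) = 35.36/|2.08| = 17.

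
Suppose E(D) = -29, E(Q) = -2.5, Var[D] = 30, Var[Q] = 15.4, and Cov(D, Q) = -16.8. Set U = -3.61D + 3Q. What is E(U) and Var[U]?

E(U) = (-3.61)·E(D) + 3·E(Q) = (-3.61)·(-29) + 3·(-2.5) = 97.19.
Var[U] = a²·Var[D] + b²·Var[Q] + 2ab·Cov(D, Q) with a = -3.61, b = 3.
= (-3.61)²·30 + 3²·15.4 + 2·(-3.61)·3·(-16.8)
= 390.963 + 138.6 + 363.888 = 893.451.

E(U) = 97.19, Var[U] = 893.451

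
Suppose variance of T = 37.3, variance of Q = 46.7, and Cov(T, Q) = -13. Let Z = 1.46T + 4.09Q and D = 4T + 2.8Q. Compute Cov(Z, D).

By bilinearity, Cov(Z, D) = ac·variance of T + bd·variance of Q + (ad+bc)·Cov(T, Q), with a=1.46, b=4.09, c=4, d=2.8.
ac·variance of T = 1.46·4·37.3 = 217.832
bd·variance of Q = 4.09·2.8·46.7 = 534.8084
(ad+bc)·Cov(T, Q) = (20.448)·(-13) = -265.824
Cov(Z, D) = 217.832 + 534.8084 + (-265.824) = 486.8164.

Cov(Z, D) = 486.8164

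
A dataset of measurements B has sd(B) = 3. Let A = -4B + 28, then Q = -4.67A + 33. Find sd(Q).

sd(Q) = 56.04

sd(A) = |-4|·3 = 12.
sd(Q) = |-4.67|·12 = 56.04.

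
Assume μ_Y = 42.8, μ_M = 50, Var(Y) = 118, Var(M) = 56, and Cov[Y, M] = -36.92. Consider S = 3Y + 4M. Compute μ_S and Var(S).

μ_S = 328.4, Var(S) = 1071.92

μ_S = 3·μ_Y + 4·μ_M = 3·42.8 + 4·50 = 328.4.
Var(S) = a²·Var(Y) + b²·Var(M) + 2ab·Cov[Y, M] with a = 3, b = 4.
= 3²·118 + 4²·56 + 2·3·4·(-36.92)
= 1062 + 896 + (-886.08) = 1071.92.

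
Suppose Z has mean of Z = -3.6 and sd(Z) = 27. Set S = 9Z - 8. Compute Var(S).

Var(S) = 59049

S = 9Z - 8 is linear with a = 9, b = -8.
Var(Z) = 27² = 729.
Var(S) = a²·Var(Z) = 9²·729 = 59049 (the additive constant -8 does not affect variance).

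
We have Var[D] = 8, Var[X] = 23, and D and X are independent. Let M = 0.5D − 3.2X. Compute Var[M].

Var[M] = a²·Var[D] + b²·Var[X] + 2ab·covariance of D and X with a = 0.5, b = -3.2.
Independence gives covariance of D and X = 0.
= 0.5²·8 + (-3.2)²·23 + 2·0.5·(-3.2)·0
= 2 + 235.52 + 0 = 237.52.

Var[M] = 237.52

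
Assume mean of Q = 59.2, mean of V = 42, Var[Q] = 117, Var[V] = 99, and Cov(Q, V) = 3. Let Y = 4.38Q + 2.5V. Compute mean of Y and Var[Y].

mean of Y = 364.296, Var[Y] = 2929.0248

mean of Y = 4.38·mean of Q + 2.5·mean of V = 4.38·59.2 + 2.5·42 = 364.296.
Var[Y] = a²·Var[Q] + b²·Var[V] + 2ab·Cov(Q, V) with a = 4.38, b = 2.5.
= 4.38²·117 + 2.5²·99 + 2·4.38·2.5·3
= 2244.5748 + 618.75 + 65.7 = 2929.0248.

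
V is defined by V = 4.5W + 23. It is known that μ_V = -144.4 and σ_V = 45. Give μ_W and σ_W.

μ_W = -37.2, σ_W = 10

From V = 4.5W + 23: μ_V = a·μ_W + b, so μ_W = (μ_V − b)/a = (-144.4 − 23)/4.5 = -37.2.
σ_V = |a|·σ_W, so σ_W = 45/|4.5| = 10.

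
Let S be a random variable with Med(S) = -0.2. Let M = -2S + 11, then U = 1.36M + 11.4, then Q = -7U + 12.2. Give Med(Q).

Med(M) = (-2)·(-0.2) + 11 = 11.4.
Med(U) = 1.36·11.4 + 11.4 = 26.904.
Med(Q) = (-7)·26.904 + 12.2 = -176.128.

Med(Q) = -176.128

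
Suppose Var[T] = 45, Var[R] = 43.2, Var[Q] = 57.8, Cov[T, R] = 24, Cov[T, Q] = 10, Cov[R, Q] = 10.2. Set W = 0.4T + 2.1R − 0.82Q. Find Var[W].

Var[W] = a²·Var[T] + b²·Var[R] + c²·Var[Q] + 2ab·Cov[T, R] + 2ac·Cov[T, Q] + 2bc·Cov[R, Q], with a = 0.4, b = 2.1, c = -0.82.
= 7.2 + 190.512 + 38.86472 + 40.32 + (-6.56) + (-35.1288)
= 235.20792.

Var[W] = 235.20792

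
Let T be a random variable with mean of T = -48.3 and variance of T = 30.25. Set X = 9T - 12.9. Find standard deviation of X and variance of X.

X = 9T - 12.9 is linear with a = 9, b = -12.9.
standard deviation of T = √30.25 = 5.5.
standard deviation of X = |a|·standard deviation of T = |9|·5.5 = 49.5.
variance of X = a²·variance of T = 9²·30.25 = 2450.25 (the additive constant -12.9 does not affect variance).

standard deviation of X = 49.5, variance of X = 2450.25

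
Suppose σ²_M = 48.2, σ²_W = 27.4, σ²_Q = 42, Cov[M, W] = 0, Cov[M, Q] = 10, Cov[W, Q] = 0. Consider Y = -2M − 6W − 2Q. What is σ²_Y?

σ²_Y = 1427.2

σ²_Y = a²·σ²_M + b²·σ²_W + c²·σ²_Q + 2ab·Cov[M, W] + 2ac·Cov[M, Q] + 2bc·Cov[W, Q], with a = -2, b = -6, c = -2.
= 192.8 + 986.4 + 168 + 0 + 80 + 0
= 1427.2.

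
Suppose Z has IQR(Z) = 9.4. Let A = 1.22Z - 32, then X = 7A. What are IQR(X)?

IQR(A) = |1.22|·9.4 = 11.468.
IQR(X) = |7|·11.468 = 80.276.

IQR(X) = 80.276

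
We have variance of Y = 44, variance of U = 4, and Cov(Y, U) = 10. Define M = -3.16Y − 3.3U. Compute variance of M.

variance of M = 691.4864

variance of M = a²·variance of Y + b²·variance of U + 2ab·Cov(Y, U) with a = -3.16, b = -3.3.
= (-3.16)²·44 + (-3.3)²·4 + 2·(-3.16)·(-3.3)·10
= 439.3664 + 43.56 + 208.56 = 691.4864.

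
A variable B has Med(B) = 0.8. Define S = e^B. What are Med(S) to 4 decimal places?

e^B is monotone on this domain, so Med(S) = exp(0.8) ≈ 2.2255.

Med(S) = 2.2255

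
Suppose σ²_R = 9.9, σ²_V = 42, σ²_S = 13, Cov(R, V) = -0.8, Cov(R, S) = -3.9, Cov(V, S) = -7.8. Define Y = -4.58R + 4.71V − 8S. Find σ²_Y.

σ²_Y = 2307.92944

σ²_Y = a²·σ²_R + b²·σ²_V + c²·σ²_S + 2ab·Cov(R, V) + 2ac·Cov(R, S) + 2bc·Cov(V, S), with a = -4.58, b = 4.71, c = -8.
= 207.66636 + 931.7322 + 832 + 34.51488 + (-285.792) + 587.808
= 2307.92944.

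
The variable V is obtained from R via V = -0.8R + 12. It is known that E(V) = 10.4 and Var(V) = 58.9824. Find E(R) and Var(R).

E(R) = 2, Var(R) = 92.16

From V = -0.8R + 12: E(V) = a·E(R) + b, so E(R) = (E(V) − b)/a = (10.4 − 12)/(-0.8) = 2.
Var(V) = a²·Var(R), so Var(R) = 58.9824/(-0.8)² = 92.16.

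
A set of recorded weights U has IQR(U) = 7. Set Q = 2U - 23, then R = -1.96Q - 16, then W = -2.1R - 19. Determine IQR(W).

IQR(Q) = |2|·7 = 14.
IQR(R) = |-1.96|·14 = 27.44.
IQR(W) = |-2.1|·27.44 = 57.624.

IQR(W) = 57.624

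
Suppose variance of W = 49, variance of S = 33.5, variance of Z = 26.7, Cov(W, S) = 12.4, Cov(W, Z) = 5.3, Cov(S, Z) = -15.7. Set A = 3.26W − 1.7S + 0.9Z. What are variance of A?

variance of A = a²·variance of W + b²·variance of S + c²·variance of Z + 2ab·Cov(W, S) + 2ac·Cov(W, Z) + 2bc·Cov(S, Z), with a = 3.26, b = -1.7, c = 0.9.
= 520.7524 + 96.815 + 21.627 + (-137.4416) + 31.1004 + 48.042
= 580.8952.

variance of A = 580.8952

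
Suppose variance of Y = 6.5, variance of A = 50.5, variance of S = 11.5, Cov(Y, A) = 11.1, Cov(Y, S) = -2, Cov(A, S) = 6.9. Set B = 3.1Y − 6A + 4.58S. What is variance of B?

variance of B = a²·variance of Y + b²·variance of A + c²·variance of S + 2ab·Cov(Y, A) + 2ac·Cov(Y, S) + 2bc·Cov(A, S), with a = 3.1, b = -6, c = 4.58.
= 62.465 + 1818 + 241.2286 + (-412.92) + (-56.792) + (-379.224)
= 1272.7576.

variance of B = 1272.7576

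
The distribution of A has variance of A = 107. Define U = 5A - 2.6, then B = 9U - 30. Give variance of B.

variance of U = 5²·107 = 2675.
variance of B = 9²·2675 = 216675.

variance of B = 216675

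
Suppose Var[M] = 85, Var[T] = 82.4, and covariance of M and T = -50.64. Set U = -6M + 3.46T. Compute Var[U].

Var[U] = 6149.03264

Var[U] = a²·Var[M] + b²·Var[T] + 2ab·covariance of M and T with a = -6, b = 3.46.
= (-6)²·85 + 3.46²·82.4 + 2·(-6)·3.46·(-50.64)
= 3060 + 986.45984 + 2102.5728 = 6149.03264.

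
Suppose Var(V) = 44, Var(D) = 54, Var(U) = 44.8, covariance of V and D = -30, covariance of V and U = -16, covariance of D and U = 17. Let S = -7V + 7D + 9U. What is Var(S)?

Var(S) = 15528.8

Var(S) = a²·Var(V) + b²·Var(D) + c²·Var(U) + 2ab·covariance of V and D + 2ac·covariance of V and U + 2bc·covariance of D and U, with a = -7, b = 7, c = 9.
= 2156 + 2646 + 3628.8 + 2940 + 2016 + 2142
= 15528.8.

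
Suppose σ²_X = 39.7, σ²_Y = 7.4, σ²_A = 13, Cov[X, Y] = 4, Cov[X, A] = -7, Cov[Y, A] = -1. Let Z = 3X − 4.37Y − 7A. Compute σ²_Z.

σ²_Z = 1263.55706

σ²_Z = a²·σ²_X + b²·σ²_Y + c²·σ²_A + 2ab·Cov[X, Y] + 2ac·Cov[X, A] + 2bc·Cov[Y, A], with a = 3, b = -4.37, c = -7.
= 357.3 + 141.31706 + 637 + (-104.88) + 294 + (-61.18)
= 1263.55706.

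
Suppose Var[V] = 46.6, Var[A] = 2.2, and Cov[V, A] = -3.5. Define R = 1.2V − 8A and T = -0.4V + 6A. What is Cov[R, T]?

Cov[R, T] = -164.368

By bilinearity, Cov[R, T] = ac·Var[V] + bd·Var[A] + (ad+bc)·Cov[V, A], with a=1.2, b=-8, c=-0.4, d=6.
ac·Var[V] = 1.2·(-0.4)·46.6 = -22.368
bd·Var[A] = (-8)·6·2.2 = -105.6
(ad+bc)·Cov[V, A] = (10.4)·(-3.5) = -36.4
Cov[R, T] = -22.368 + (-105.6) + (-36.4) = -164.368.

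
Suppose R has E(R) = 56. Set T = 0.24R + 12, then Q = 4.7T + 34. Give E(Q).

E(T) = 0.24·56 + 12 = 25.44.
E(Q) = 4.7·25.44 + 34 = 153.568.

E(Q) = 153.568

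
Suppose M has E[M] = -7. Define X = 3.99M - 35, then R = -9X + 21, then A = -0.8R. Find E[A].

E[A] = -469.896

E[X] = 3.99·(-7) + (-35) = -62.93.
E[R] = (-9)·(-62.93) + 21 = 587.37.
E[A] = (-0.8)·587.37 = -469.896.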